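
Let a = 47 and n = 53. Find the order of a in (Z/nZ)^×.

The order of 47 must divide φ(53) = 53 − 1 = 52 = 2^2 · 13.
Divisors of 52: 1, 2, 4, 13, 26, 52.
Check 47^d mod 53 for each divisor in increasing order:
47^1 ≡ 47 (mod 53)
47^2 ≡ 36 (mod 53)
47^4 ≡ 24 (mod 53)
47^13 ≡ 1 (mod 53) ✓
The smallest such exponent is 13, so the order of 47 is 13.

13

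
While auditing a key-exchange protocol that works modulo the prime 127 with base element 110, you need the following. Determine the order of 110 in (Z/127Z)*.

The order of 110 must divide φ(127) = 127 − 1 = 126 = 2 · 3^2 · 7.
Divisors of 126: 1, 2, 3, 6, 7, 9, 14, 18, 21, 42, 63, 126.
Evaluate successive powers at the divisors of 126:
110^1 ≡ 110 (mod 127)
110^2 ≡ 35 (mod 127)
110^3 ≡ 40 (mod 127)
110^6 ≡ 76 (mod 127)
110^7 ≡ 105 (mod 127)
110^9 ≡ 119 (mod 127)
110^14 ≡ 103 (mod 127)
110^18 ≡ 64 (mod 127)
110^21 ≡ 20 (mod 127)
110^42 ≡ 19 (mod 127)
110^63 ≡ 126 (mod 127)
110^126 ≡ 1 (mod 127) ✓
So ord_127(110) = 126.

126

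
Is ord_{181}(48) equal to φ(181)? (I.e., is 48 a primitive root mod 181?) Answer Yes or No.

No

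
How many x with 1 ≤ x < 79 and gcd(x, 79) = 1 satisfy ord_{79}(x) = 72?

φ(79) = 79 − 1 = 78 = 2 · 3 · 13.
(Z/79Z)^× is cyclic (|G| = 78); a cyclic group of order m has exactly φ(d) elements of each order d | m, and none otherwise.
Since 72 ∤ 78, the count is 0.

0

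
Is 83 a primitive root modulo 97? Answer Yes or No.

φ(97) = 97 − 1 = 96 = 2^5 · 3.
It suffices to check that the order of 83 is not a proper divisor of 96: compute 83^(96/q) for q ∈ {2, 3}.
83^48 ≡ 96 (mod 97)  [q = 2: ≢ 1 ✓]
83^32 ≡ 61 (mod 97)  [q = 3: ≢ 1 ✓]
None equal 1, so ord_97(83) = 96: 83 is a primitive root.

Yes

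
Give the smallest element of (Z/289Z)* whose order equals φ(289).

φ(289) = φ(17^2) = 17·(17−1) = 272 = 2^4 · 17.
g is a primitive root iff g^(272/q) ≢ 1 (mod 289) for each prime q ∈ {2, 17}.
g = 2: 2^136 ≡ 1 — hits 1, so not a primitive root.
g = 3: 3^136 ≡ 288; 3^16 ≡ 171 — none is 1, so 3 is a primitive root.
So 3 is the smallest generator of (Z/289Z)^×.

3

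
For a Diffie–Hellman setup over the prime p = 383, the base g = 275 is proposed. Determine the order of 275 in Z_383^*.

By Lagrange's theorem, ord_383(275) divides φ(383) = 383 − 1 = 382 = 2 · 191.
Divisors of 382: 1, 2, 191, 382.
Compute 275^d (mod 383) for the divisors d until we hit 1:
275^1 ≡ 275 (mod 383)
275^2 ≡ 174 (mod 383)
275^191 ≡ 382 (mod 383)
275^382 ≡ 1 (mod 383) ✓
The smallest such exponent is 382, so the order of 275 is 382.

382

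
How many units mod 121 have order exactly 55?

40

φ(121) = φ(11^2) = 11·(11−1) = 110 = 2 · 5 · 11.
Since (Z/121Z)^× is cyclic of order 110, the number of elements of order d is φ(d) when d | 110 and 0 otherwise.
55 = 5 · 11 divides 110, and φ(55) = 40.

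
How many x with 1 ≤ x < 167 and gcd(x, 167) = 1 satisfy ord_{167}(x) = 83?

φ(167) = 167 − 1 = 166 = 2 · 83.
In a cyclic group of order 166, there are φ(d) elements of order d for each divisor d of 166, and zero for non-divisors.
83 | 166, and φ(83) = 83 − 1 = 82.

82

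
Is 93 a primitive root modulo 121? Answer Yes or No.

φ(121) = φ(11^2) = 11·(11−1) = 110 = 2 · 5 · 11.
It suffices to check that the order of 93 is not a proper divisor of 110: compute 93^(110/q) for q ∈ {2, 5, 11}.
93^55 ≡ 1 (mod 121)  [q = 2: ≡ 1 ✗]
93^22 ≡ 3 (mod 121)  [q = 5: ≢ 1 ✓]
93^10 ≡ 12 (mod 121)  [q = 11: ≢ 1 ✓]
Since 93^55 ≡ 1, the order of 93 divides 55 < 110, so 93 is not a primitive root.

No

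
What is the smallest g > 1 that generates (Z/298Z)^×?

3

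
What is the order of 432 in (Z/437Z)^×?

The order of 432 must divide φ(437) = φ(19·23) = (19−1)·(23−1) = 18·22 = 396 = 2^2 · 3^2 · 11.
Divisors of 396: 1, 2, 3, 4, 6, 9, 11, 12, 18, 22, 33, 36, 44, 66, 99, 132, 198, 396.
Test each divisor d:
432^1 ≡ 432 (mod 437)
432^2 ≡ 25 (mod 437)
432^3 ≡ 312 (mod 437)
432^4 ≡ 188 (mod 437)
432^6 ≡ 330 (mod 437)
432^9 ≡ 265 (mod 437)
432^11 ≡ 70 (mod 437)
432^12 ≡ 87 (mod 437)
432^18 ≡ 305 (mod 437)
432^22 ≡ 93 (mod 437)
432^33 ≡ 392 (mod 437)
432^36 ≡ 381 (mod 437)
432^44 ≡ 346 (mod 437)
432^66 ≡ 277 (mod 437)
432^99 ≡ 208 (mod 437)
432^132 ≡ 254 (mod 437)
432^198 ≡ 1 (mod 437) ✓
So ord_437(432) = 198.

198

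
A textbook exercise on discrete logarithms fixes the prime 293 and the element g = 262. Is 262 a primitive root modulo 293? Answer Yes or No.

φ(293) = 293 − 1 = 292 = 2^2 · 73.
262 is a primitive root mod 293 iff 262^(φ(293)/q) ≢ 1 for every prime q | φ(293), i.e. q ∈ {2, 73}.
262^146 ≡ 1 (mod 293)  [q = 2: ≡ 1 ✗]
262^4 ≡ 278 (mod 293)  [q = 73: ≢ 1 ✓]
262^146 ≡ 1 shows ord(262) | 146, strictly less than φ(293); not a primitive root.

No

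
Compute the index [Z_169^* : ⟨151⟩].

3

By Lagrange's theorem, ord_169(151) divides φ(169) = φ(13^2) = 13·(13−1) = 156 = 2^2 · 3 · 13.
Divisors of 156: 1, 2, 3, 4, 6, 12, 13, 26, 39, 52, 78, 156.
Evaluate successive powers at the divisors of 156:
151^1 ≡ 151 (mod 169)
151^2 ≡ 155 (mod 169)
151^3 ≡ 83 (mod 169)
151^4 ≡ 27 (mod 169)
151^6 ≡ 129 (mod 169)
151^12 ≡ 79 (mod 169)
151^13 ≡ 99 (mod 169)
151^26 ≡ 168 (mod 169)
151^39 ≡ 70 (mod 169)
151^52 ≡ 1 (mod 169) ✓
Thus |⟨151⟩| = ord(151) = 52.
Index = |(Z/169Z)^×| / |⟨151⟩| = 156 / 52 = 3.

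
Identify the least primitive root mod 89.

3

φ(89) = 89 − 1 = 88 = 2^3 · 11.
g is a primitive root iff g^(88/q) ≢ 1 (mod 89) for each prime q ∈ {2, 11}.
g = 2: 2^44 ≡ 1 — hits 1, so not a primitive root.
g = 3: 3^44 ≡ 88; 3^8 ≡ 64 — none is 1, so 3 is a primitive root.
Hence the least primitive root of 89 is 3.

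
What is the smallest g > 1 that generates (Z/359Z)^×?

φ(359) = 359 − 1 = 358 = 2 · 179.
Test candidates g = 2, 3, … against the prime factors q ∈ {2, 179} of φ(359): g is a generator iff g^(358/q) ≢ 1 for every such q.
g = 2: 2^179 ≡ 1 — hits 1, so not a primitive root.
g = 3: 3^179 ≡ 1 — hits 1, so not a primitive root.
g = 4: 4^179 ≡ 1 — hits 1, so not a primitive root.
g = 5: 5^179 ≡ 1 — hits 1, so not a primitive root.
g = 6: 6^179 ≡ 1 — hits 1, so not a primitive root.
g = 7: 7^179 ≡ 358; 7^2 ≡ 49 — none is 1, so 7 is a primitive root.
So 7 is the smallest generator of (Z/359Z)^×.

7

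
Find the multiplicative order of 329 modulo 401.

10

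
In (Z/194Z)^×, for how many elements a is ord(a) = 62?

0

φ(194) = φ(2)·φ(97) = 1·96 = 96 = 2^5 · 3.
(Z/194Z)^× is cyclic (|G| = 96); a cyclic group of order m has exactly φ(d) elements of each order d | m, and none otherwise.
Here 96 is not a multiple of 62, so there are no elements of order 62.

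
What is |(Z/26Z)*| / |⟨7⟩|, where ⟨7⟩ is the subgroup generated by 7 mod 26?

1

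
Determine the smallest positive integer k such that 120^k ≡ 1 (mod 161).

Since 120 ∈ (Z/161Z)^×, its order divides φ(161) = φ(7·23) = (7−1)·(23−1) = 6·22 = 132 = 2^2 · 3 · 11.
Divisors of 132: 1, 2, 3, 4, 6, 11, 12, 22, 33, 44, 66, 132.
Evaluate successive powers at the divisors of 132:
120^1 ≡ 120 (mod 161)
120^2 ≡ 71 (mod 161)
120^3 ≡ 148 (mod 161)
120^4 ≡ 50 (mod 161)
120^6 ≡ 8 (mod 161)
120^11 ≡ 22 (mod 161)
120^12 ≡ 64 (mod 161)
120^22 ≡ 1 (mod 161) ✓
The smallest such exponent is 22, so the order of 120 is 22.

22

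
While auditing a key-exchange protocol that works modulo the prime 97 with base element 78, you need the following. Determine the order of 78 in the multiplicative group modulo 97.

32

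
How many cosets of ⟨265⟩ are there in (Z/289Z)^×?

Since 265 ∈ (Z/289Z)^×, its order divides φ(289) = φ(17^2) = 17·(17−1) = 272 = 2^4 · 17.
Divisors of 272: 1, 2, 4, 8, 16, 17, 34, 68, 136, 272.
Compute 265^d (mod 289) for the divisors d until we hit 1:
265^1 ≡ 265
265^2 ≡ 287
265^4 ≡ 4
265^8 ≡ 16
265^16 ≡ 256
265^17 ≡ 214
265^34 ≡ 134
265^68 ≡ 38
265^136 ≡ 288
265^272 ≡ 1
So ord_289(265) = 272, hence |⟨265⟩| = 272.
The index is φ(289) / ord(265) = 272 / 272 = 1.

1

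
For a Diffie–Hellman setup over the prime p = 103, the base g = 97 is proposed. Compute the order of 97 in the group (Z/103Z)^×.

Since 97 ∈ (Z/103Z)^×, its order divides φ(103) = 103 − 1 = 102 = 2 · 3 · 17.
Divisors of 102: 1, 2, 3, 6, 17, 34, 51, 102.
Check 97^d mod 103 for each divisor in increasing order:
97^1 ≡ 97 (mod 103)
97^2 ≡ 36 (mod 103)
97^3 ≡ 93 (mod 103)
97^6 ≡ 100 (mod 103)
97^17 ≡ 56 (mod 103)
97^34 ≡ 46 (mod 103)
97^51 ≡ 1 (mod 103) ✓
The smallest such exponent is 51, so the order of 97 is 51.

51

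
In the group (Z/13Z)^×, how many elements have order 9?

0

φ(13) = 13 − 1 = 12 = 2^2 · 3.
(Z/13Z)^× is cyclic (|G| = 12); a cyclic group of order m has exactly φ(d) elements of each order d | m, and none otherwise.
Since 9 ∤ 12, the count is 0.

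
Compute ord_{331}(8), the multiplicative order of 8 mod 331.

Since 8 ∈ (Z/331Z)^×, its order divides φ(331) = 331 − 1 = 330 = 2 · 3 · 5 · 11.
Divisors of 330: 1, 2, 3, 5, 6, 10, 11, 15, 22, 30, 33, 55, 66, 110, 165, 330.
Check 8^d mod 331 for each divisor in increasing order:
8^1 ≡ 8 (mod 331)
8^2 ≡ 64 (mod 331)
8^3 ≡ 181 (mod 331)
8^5 ≡ 330 (mod 331)
8^6 ≡ 323 (mod 331)
8^10 ≡ 1 (mod 331) ✓
Therefore the multiplicative order of 8 modulo 331 is 10.

10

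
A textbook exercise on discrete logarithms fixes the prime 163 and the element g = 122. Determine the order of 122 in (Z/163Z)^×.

162

The order of 122 must divide φ(163) = 163 − 1 = 162 = 2 · 3^4.
Divisors of 162: 1, 2, 3, 6, 9, 18, 27, 54, 81, 162.
Check 122^d mod 163 for each divisor in increasing order:
122^1 ≡ 122
122^2 ≡ 51
122^3 ≡ 28
122^6 ≡ 132
122^9 ≡ 110
122^18 ≡ 38
122^27 ≡ 105
122^54 ≡ 104
122^81 ≡ 162
122^162 ≡ 1
Therefore the multiplicative order of 122 modulo 163 is 162.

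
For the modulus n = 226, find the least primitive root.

φ(226) = φ(2)·φ(113) = 1·112 = 112 = 2^4 · 7.
Test candidates g = 2, 3, … against the prime factors q ∈ {2, 7} of φ(226): g is a generator iff g^(112/q) ≢ 1 for every such q.
g = 2: gcd(2, 226) = 2 > 1, not a unit — skip.
g = 3: 3^56 ≡ 225; 3^16 ≡ 49 — none is 1, so 3 is a primitive root.
So 3 is the smallest generator of (Z/226Z)^×.

3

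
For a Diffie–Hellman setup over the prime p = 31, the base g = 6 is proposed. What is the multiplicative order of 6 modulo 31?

6

By Lagrange's theorem, ord_31(6) divides φ(31) = 31 − 1 = 30 = 2 · 3 · 5.
Divisors of 30: 1, 2, 3, 5, 6, 10, 15, 30.
Compute 6^d (mod 31) for the divisors d until we hit 1:
6^1 ≡ 6 (mod 31)
6^2 ≡ 5 (mod 31)
6^3 ≡ 30 (mod 31)
6^5 ≡ 26 (mod 31)
6^6 ≡ 1 (mod 31) ✓
Hence ord(6) = 6.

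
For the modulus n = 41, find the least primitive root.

φ(41) = 41 − 1 = 40 = 2^3 · 5.
g is a primitive root iff g^(40/q) ≢ 1 (mod 41) for each prime q ∈ {2, 5}.
g = 2: 2^20 ≡ 1 — hits 1, so not a primitive root.
g = 3: 3^20 ≡ 40; 3^8 ≡ 1 — hits 1, so not a primitive root.
g = 4: 4^20 ≡ 1 — hits 1, so not a primitive root.
g = 5: 5^20 ≡ 1 — hits 1, so not a primitive root.
g = 6: 6^20 ≡ 40; 6^8 ≡ 10 — none is 1, so 6 is a primitive root.
Hence the least primitive root of 41 is 6.

6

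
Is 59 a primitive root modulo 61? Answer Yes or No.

φ(61) = 61 − 1 = 60 = 2^2 · 3 · 5.
59 is a primitive root mod 61 iff 59^(φ(61)/q) ≢ 1 for every prime q | φ(61), i.e. q ∈ {2, 3, 5}.
59^30 ≡ 60 (mod 61)  [q = 2: ≢ 1 ✓]
59^20 ≡ 47 (mod 61)  [q = 3: ≢ 1 ✓]
59^12 ≡ 9 (mod 61)  [q = 5: ≢ 1 ✓]
All checks pass, so 59 has order 60 and is a primitive root modulo 61.

Yes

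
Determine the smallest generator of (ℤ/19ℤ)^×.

2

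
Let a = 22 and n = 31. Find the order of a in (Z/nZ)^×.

30

ord(22) | φ(31) = 31 − 1 = 30 = 2 · 3 · 5.
Divisors of 30: 1, 2, 3, 5, 6, 10, 15, 30.
Test each divisor d:
22^1 ≡ 22
22^2 ≡ 19
22^3 ≡ 15
22^5 ≡ 6
22^6 ≡ 8
22^10 ≡ 5
22^15 ≡ 30
22^30 ≡ 1
Therefore the multiplicative order of 22 modulo 31 is 30.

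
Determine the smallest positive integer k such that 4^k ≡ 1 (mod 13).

6

The order of 4 must divide φ(13) = 13 − 1 = 12 = 2^2 · 3.
Divisors of 12: 1, 2, 3, 4, 6, 12.
Check 4^d mod 13 for each divisor in increasing order:
4^1 ≡ 4 (mod 13)
4^2 ≡ 3 (mod 13)
4^3 ≡ 12 (mod 13)
4^4 ≡ 9 (mod 13)
4^6 ≡ 1 (mod 13) ✓
So ord_13(4) = 6.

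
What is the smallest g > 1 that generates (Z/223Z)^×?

3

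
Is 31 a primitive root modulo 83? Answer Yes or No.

No

φ(83) = 83 − 1 = 82 = 2 · 41.
Test 31^(82/q) mod 83 for each prime factor q of 82:
31^41 ≡ 1 (mod 83)  [q = 2: ≡ 1 ✗]
31^2 ≡ 48 (mod 83)  [q = 41: ≢ 1 ✓]
The check at q = 2 fails, so 31 generates a proper subgroup.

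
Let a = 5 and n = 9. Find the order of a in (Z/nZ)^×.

ord(5) | φ(9) = φ(3^2) = 3·(3−1) = 6 = 2 · 3.
Divisors of 6: 1, 2, 3, 6.
Test each divisor d:
5^1 ≡ 5 (mod 9)
5^2 ≡ 7 (mod 9)
5^3 ≡ 8 (mod 9)
5^6 ≡ 1 (mod 9) ✓
The smallest such exponent is 6, so the order of 5 is 6.

6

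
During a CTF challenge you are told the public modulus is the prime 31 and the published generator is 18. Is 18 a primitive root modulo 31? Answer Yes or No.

No

φ(31) = 31 − 1 = 30 = 2 · 3 · 5.
Test 18^(30/q) mod 31 for each prime factor q of 30:
18^15 ≡ 1 (mod 31)  [q = 2: ≡ 1 ✗]
18^10 ≡ 5 (mod 31)  [q = 3: ≢ 1 ✓]
18^6 ≡ 16 (mod 31)  [q = 5: ≢ 1 ✓]
Since 18^15 ≡ 1, the order of 18 divides 15 < 30, so 18 is not a primitive root.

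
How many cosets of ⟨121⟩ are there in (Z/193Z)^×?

The order of 121 must divide φ(193) = 193 − 1 = 192 = 2^6 · 3.
Divisors of 192: 1, 2, 3, 4, 6, 8, 12, 16, 24, 32, 48, 64, 96, 192.
Evaluate successive powers at the divisors of 192:
121^1 ≡ 121 (mod 193)
121^2 ≡ 166 (mod 193)
121^3 ≡ 14 (mod 193)
121^4 ≡ 150 (mod 193)
121^6 ≡ 3 (mod 193)
121^8 ≡ 112 (mod 193)
121^12 ≡ 9 (mod 193)
121^16 ≡ 192 (mod 193)
121^24 ≡ 81 (mod 193)
121^32 ≡ 1 (mod 193) ✓
So ord_193(121) = 32, hence |⟨121⟩| = 32.
[(Z/193Z)^× : ⟨121⟩] = 192/32 = 6.

6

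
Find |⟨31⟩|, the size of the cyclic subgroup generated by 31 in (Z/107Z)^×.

106

The order of 31 must divide φ(107) = 107 − 1 = 106 = 2 · 53.
Divisors of 106: 1, 2, 53, 106.
Check 31^d mod 107 for each divisor in increasing order:
31^1 ≡ 31
31^2 ≡ 105
31^53 ≡ 106
31^106 ≡ 1
So ord_107(31) = 106.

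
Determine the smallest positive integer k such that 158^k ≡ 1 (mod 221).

ord(158) | φ(221) = φ(13·17) = (13−1)·(17−1) = 12·16 = 192 = 2^6 · 3.
Divisors of 192: 1, 2, 3, 4, 6, 8, 12, 16, 24, 32, 48, 64, 96, 192.
Compute 158^d (mod 221) for the divisors d until we hit 1:
158^1 ≡ 158
158^2 ≡ 212
158^3 ≡ 125
158^4 ≡ 81
158^6 ≡ 155
158^8 ≡ 152
158^12 ≡ 157
158^16 ≡ 120
158^24 ≡ 118
158^32 ≡ 35
158^48 ≡ 1
The smallest such exponent is 48, so the order of 158 is 48.

48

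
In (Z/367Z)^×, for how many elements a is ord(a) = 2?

1

φ(367) = 367 − 1 = 366 = 2 · 3 · 61.
(Z/367Z)^× is cyclic (|G| = 366); a cyclic group of order m has exactly φ(d) elements of each order d | m, and none otherwise.
2 | 366, and φ(2) = 2 − 1 = 1.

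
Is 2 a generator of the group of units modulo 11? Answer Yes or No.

Yes

φ(11) = 11 − 1 = 10 = 2 · 5.
2 is a primitive root mod 11 iff 2^(φ(11)/q) ≢ 1 for every prime q | φ(11), i.e. q ∈ {2, 5}.
2^5 ≡ 10 (mod 11)  [q = 2: ≢ 1 ✓]
2^2 ≡ 4 (mod 11)  [q = 5: ≢ 1 ✓]
All checks pass, so 2 has order 10 and is a primitive root modulo 11.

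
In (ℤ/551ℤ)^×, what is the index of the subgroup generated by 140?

By Lagrange's theorem, ord_551(140) divides φ(551) = φ(19·29) = (19−1)·(29−1) = 18·28 = 504 = 2^3 · 3^2 · 7.
Divisors of 504: 1, 2, 3, 4, 6, 7, 8, 9, 12, 14, 18, 21, 24, 28, 36, 42, 56, 63, 72, 84, 126, 168, 252, 504.
Compute 140^d (mod 551) for the divisors d until we hit 1:
140^1 ≡ 140 (mod 551)
140^2 ≡ 315 (mod 551)
140^3 ≡ 20 (mod 551)
140^4 ≡ 45 (mod 551)
140^6 ≡ 400 (mod 551)
140^7 ≡ 349 (mod 551)
140^8 ≡ 372 (mod 551)
140^9 ≡ 286 (mod 551)
140^12 ≡ 210 (mod 551)
140^14 ≡ 30 (mod 551)
140^18 ≡ 248 (mod 551)
140^21 ≡ 1 (mod 551) ✓
The order of 140 is 21, so the subgroup it generates has 21 elements.
Index = |(Z/551Z)^×| / |⟨140⟩| = 504 / 21 = 24.

24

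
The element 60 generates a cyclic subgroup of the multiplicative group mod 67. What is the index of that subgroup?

2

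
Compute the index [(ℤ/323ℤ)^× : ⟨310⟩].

8

By Lagrange's theorem, ord_323(310) divides φ(323) = φ(17·19) = (17−1)·(19−1) = 16·18 = 288 = 2^5 · 3^2.
Divisors of 288: 1, 2, 3, 4, 6, 8, 9, 12, 16, 18, 24, 32, 36, 48, 72, 96, 144, 288.
Evaluate successive powers at the divisors of 288:
310^1 ≡ 310 (mod 323)
310^2 ≡ 169 (mod 323)
310^3 ≡ 64 (mod 323)
310^4 ≡ 137 (mod 323)
310^6 ≡ 220 (mod 323)
310^8 ≡ 35 (mod 323)
310^9 ≡ 191 (mod 323)
310^12 ≡ 273 (mod 323)
310^16 ≡ 256 (mod 323)
310^18 ≡ 305 (mod 323)
310^24 ≡ 239 (mod 323)
310^32 ≡ 290 (mod 323)
310^36 ≡ 1 (mod 323) ✓
Thus |⟨310⟩| = ord(310) = 36.
The index is φ(323) / ord(310) = 288 / 36 = 8.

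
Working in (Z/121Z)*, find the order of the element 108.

55

Since 108 ∈ (Z/121Z)^×, its order divides φ(121) = φ(11^2) = 11·(11−1) = 110 = 2 · 5 · 11.
Divisors of 110: 1, 2, 5, 10, 11, 22, 55, 110.
Test each divisor d:
108^1 ≡ 108
108^2 ≡ 48
108^5 ≡ 56
108^10 ≡ 111
108^11 ≡ 9
108^22 ≡ 81
108^55 ≡ 1
Therefore the multiplicative order of 108 modulo 121 is 55.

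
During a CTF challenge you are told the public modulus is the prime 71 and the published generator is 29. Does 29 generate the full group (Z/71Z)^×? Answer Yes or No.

No

φ(71) = 71 − 1 = 70 = 2 · 5 · 7.
An element g generates (Z/71Z)^× iff g^(70/q) ≢ 1 (mod 71) for each prime q ∈ {2, 5, 7}.
29^35 ≡ 1 (mod 71)  [q = 2: ≡ 1 ✗]
29^14 ≡ 57 (mod 71)  [q = 5: ≢ 1 ✓]
29^10 ≡ 48 (mod 71)  [q = 7: ≢ 1 ✓]
29^35 ≡ 1 shows ord(29) | 35, strictly less than φ(71); not a primitive root.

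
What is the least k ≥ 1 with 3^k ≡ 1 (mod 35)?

The order of 3 must divide φ(35) = φ(5·7) = (5−1)·(7−1) = 4·6 = 24 = 2^3 · 3.
Divisors of 24: 1, 2, 3, 4, 6, 8, 12, 24.
Check 3^d mod 35 for each divisor in increasing order:
3^1 ≡ 3 (mod 35)
3^2 ≡ 9 (mod 35)
3^3 ≡ 27 (mod 35)
3^4 ≡ 11 (mod 35)
3^6 ≡ 29 (mod 35)
3^8 ≡ 16 (mod 35)
3^12 ≡ 1 (mod 35) ✓
Therefore the multiplicative order of 3 modulo 35 is 12.

12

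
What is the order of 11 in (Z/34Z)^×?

16

The order of 11 must divide φ(34) = φ(2)·φ(17) = 1·16 = 16 = 2^4.
Divisors of 16: 1, 2, 4, 8, 16.
Test each divisor d:
11^1 ≡ 11 (mod 34)
11^2 ≡ 19 (mod 34)
11^4 ≡ 21 (mod 34)
11^8 ≡ 33 (mod 34)
11^16 ≡ 1 (mod 34) ✓
Therefore the multiplicative order of 11 modulo 34 is 16.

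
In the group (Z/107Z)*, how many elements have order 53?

φ(107) = 107 − 1 = 106 = 2 · 53.
(Z/107Z)^× is cyclic (|G| = 106); a cyclic group of order m has exactly φ(d) elements of each order d | m, and none otherwise.
53 | 106, and φ(53) = 53 − 1 = 52.

52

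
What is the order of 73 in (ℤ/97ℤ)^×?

Since 73 ∈ (Z/97Z)^×, its order divides φ(97) = 97 − 1 = 96 = 2^5 · 3.
Divisors of 96: 1, 2, 3, 4, 6, 8, 12, 16, 24, 32, 48, 96.
Check 73^d mod 97 for each divisor in increasing order:
73^1 ≡ 73
73^2 ≡ 91
73^3 ≡ 47
73^4 ≡ 36
73^6 ≡ 75
73^8 ≡ 35
73^12 ≡ 96
73^16 ≡ 61
73^24 ≡ 1
So ord_97(73) = 24.

24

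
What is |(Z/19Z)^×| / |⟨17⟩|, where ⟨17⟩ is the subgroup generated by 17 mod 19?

2

By Lagrange's theorem, ord_19(17) divides φ(19) = 19 − 1 = 18 = 2 · 3^2.
Divisors of 18: 1, 2, 3, 6, 9, 18.
Evaluate successive powers at the divisors of 18:
17^1 ≡ 17 (mod 19)
17^2 ≡ 4 (mod 19)
17^3 ≡ 11 (mod 19)
17^6 ≡ 7 (mod 19)
17^9 ≡ 1 (mod 19) ✓
Thus |⟨17⟩| = ord(17) = 9.
[(Z/19Z)^× : ⟨17⟩] = 18/9 = 2.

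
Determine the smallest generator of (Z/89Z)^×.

3

φ(89) = 89 − 1 = 88 = 2^3 · 11.
Test candidates g = 2, 3, … against the prime factors q ∈ {2, 11} of φ(89): g is a generator iff g^(88/q) ≢ 1 for every such q.
g = 2: 2^44 ≡ 1 — hits 1, so not a primitive root.
g = 3: 3^44 ≡ 88; 3^8 ≡ 64 — none is 1, so 3 is a primitive root.
Hence the least primitive root of 89 is 3.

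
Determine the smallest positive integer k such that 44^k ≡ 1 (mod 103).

102

ord(44) | φ(103) = 103 − 1 = 102 = 2 · 3 · 17.
Divisors of 102: 1, 2, 3, 6, 17, 34, 51, 102.
Evaluate successive powers at the divisors of 102:
44^1 ≡ 44
44^2 ≡ 82
44^3 ≡ 3
44^6 ≡ 9
44^17 ≡ 47
44^34 ≡ 46
44^51 ≡ 102
44^102 ≡ 1
The smallest such exponent is 102, so the order of 44 is 102.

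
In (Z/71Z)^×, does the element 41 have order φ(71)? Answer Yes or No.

No

φ(71) = 71 − 1 = 70 = 2 · 5 · 7.
It suffices to check that the order of 41 is not a proper divisor of 70: compute 41^(70/q) for q ∈ {2, 5, 7}.
41^35 ≡ 70 (mod 71)  [q = 2: ≢ 1 ✓]
41^14 ≡ 1 (mod 71)  [q = 5: ≡ 1 ✗]
41^10 ≡ 20 (mod 71)  [q = 7: ≢ 1 ✓]
Since 41^14 ≡ 1, the order of 41 divides 14 < 70, so 41 is not a primitive root.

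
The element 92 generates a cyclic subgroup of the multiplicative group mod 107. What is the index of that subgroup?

2

ord(92) | φ(107) = 107 − 1 = 106 = 2 · 53.
Divisors of 106: 1, 2, 53, 106.
Compute 92^d (mod 107) for the divisors d until we hit 1:
92^1 ≡ 92
92^2 ≡ 11
92^53 ≡ 1
Thus |⟨92⟩| = ord(92) = 53.
Index = |(Z/107Z)^×| / |⟨92⟩| = 106 / 53 = 2.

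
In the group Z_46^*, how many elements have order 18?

φ(46) = φ(2)·φ(23) = 1·22 = 22 = 2 · 11.
Since (Z/46Z)^× is cyclic of order 22, the number of elements of order d is φ(d) when d | 22 and 0 otherwise.
Since 18 ∤ 22, the count is 0.

0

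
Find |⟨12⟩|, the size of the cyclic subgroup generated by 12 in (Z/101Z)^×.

100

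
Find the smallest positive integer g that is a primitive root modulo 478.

φ(478) = φ(2)·φ(239) = 1·238 = 238 = 2 · 7 · 17.
g is a primitive root iff g^(238/q) ≢ 1 (mod 478) for each prime q ∈ {2, 7, 17}.
g = 2: gcd(2, 478) = 2 > 1, not a unit — skip.
g = 3: 3^119 ≡ 1 — hits 1, so not a primitive root.
g = 4: gcd(4, 478) = 2 > 1, not a unit — skip.
g = 5: 5^119 ≡ 1 — hits 1, so not a primitive root.
g = 6: gcd(6, 478) = 2 > 1, not a unit — skip.
g = 7: 7^119 ≡ 477; 7^34 ≡ 263; 7^14 ≡ 211 — none is 1, so 7 is a primitive root.
So 7 is the smallest generator of (Z/478Z)^×.

7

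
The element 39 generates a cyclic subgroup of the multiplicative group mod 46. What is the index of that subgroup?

The order of 39 must divide φ(46) = φ(2)·φ(23) = 1·22 = 22 = 2 · 11.
Divisors of 22: 1, 2, 11, 22.
Check 39^d mod 46 for each divisor in increasing order:
39^1 ≡ 39 (mod 46)
39^2 ≡ 3 (mod 46)
39^11 ≡ 1 (mod 46) ✓
Thus |⟨39⟩| = ord(39) = 11.
The index is φ(46) / ord(39) = 22 / 11 = 2.

2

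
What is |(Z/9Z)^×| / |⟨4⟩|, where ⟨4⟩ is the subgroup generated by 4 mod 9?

ord(4) | φ(9) = φ(3^2) = 3·(3−1) = 6 = 2 · 3.
Divisors of 6: 1, 2, 3, 6.
Evaluate successive powers at the divisors of 6:
4^1 ≡ 4 (mod 9)
4^2 ≡ 7 (mod 9)
4^3 ≡ 1 (mod 9) ✓
The order of 4 is 3, so the subgroup it generates has 3 elements.
Index = |(Z/9Z)^×| / |⟨4⟩| = 6 / 3 = 2.

2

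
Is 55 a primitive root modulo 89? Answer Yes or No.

No

φ(89) = 89 − 1 = 88 = 2^3 · 11.
Test 55^(88/q) mod 89 for each prime factor q of 88:
55^44 ≡ 1 (mod 89)  [q = 2: ≡ 1 ✗]
55^8 ≡ 1 (mod 89)  [q = 11: ≡ 1 ✗]
Since 55^44 ≡ 1, the order of 55 divides 44 < 88, so 55 is not a primitive root.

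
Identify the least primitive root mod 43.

3

φ(43) = 43 − 1 = 42 = 2 · 3 · 7.
Test candidates g = 2, 3, … against the prime factors q ∈ {2, 3, 7} of φ(43): g is a generator iff g^(42/q) ≢ 1 for every such q.
g = 2: 2^21 ≡ 42; 2^14 ≡ 1 — hits 1, so not a primitive root.
g = 3: 3^21 ≡ 42; 3^14 ≡ 36; 3^6 ≡ 41 — none is 1, so 3 is a primitive root.
Hence the least primitive root of 43 is 3.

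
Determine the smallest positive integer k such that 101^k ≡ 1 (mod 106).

Since 101 ∈ (Z/106Z)^×, its order divides φ(106) = φ(2)·φ(53) = 1·52 = 52 = 2^2 · 13.
Divisors of 52: 1, 2, 4, 13, 26, 52.
Check 101^d mod 106 for each divisor in increasing order:
101^1 ≡ 101
101^2 ≡ 25
101^4 ≡ 95
101^13 ≡ 83
101^26 ≡ 105
101^52 ≡ 1
Hence ord(101) = 52.

52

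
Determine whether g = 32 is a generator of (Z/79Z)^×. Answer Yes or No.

No

φ(79) = 79 − 1 = 78 = 2 · 3 · 13.
It suffices to check that the order of 32 is not a proper divisor of 78: compute 32^(78/q) for q ∈ {2, 3, 13}.
32^39 ≡ 1 (mod 79)  [q = 2: ≡ 1 ✗]
32^26 ≡ 55 (mod 79)  [q = 3: ≢ 1 ✓]
32^6 ≡ 52 (mod 79)  [q = 13: ≢ 1 ✓]
32^39 ≡ 1 shows ord(32) | 39, strictly less than φ(79); not a primitive root.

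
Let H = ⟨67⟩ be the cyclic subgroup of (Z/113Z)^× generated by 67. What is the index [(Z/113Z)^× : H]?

By Lagrange's theorem, ord_113(67) divides φ(113) = 113 − 1 = 112 = 2^4 · 7.
Divisors of 112: 1, 2, 4, 7, 8, 14, 16, 28, 56, 112.
Compute 67^d (mod 113) for the divisors d until we hit 1:
67^1 ≡ 67 (mod 113)
67^2 ≡ 82 (mod 113)
67^4 ≡ 57 (mod 113)
67^7 ≡ 35 (mod 113)
67^8 ≡ 85 (mod 113)
67^14 ≡ 95 (mod 113)
67^16 ≡ 106 (mod 113)
67^28 ≡ 98 (mod 113)
67^56 ≡ 112 (mod 113)
67^112 ≡ 1 (mod 113) ✓
The order of 67 is 112, so the subgroup it generates has 112 elements.
[(Z/113Z)^× : ⟨67⟩] = 112/112 = 1.

1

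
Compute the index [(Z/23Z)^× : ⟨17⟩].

By Lagrange's theorem, ord_23(17) divides φ(23) = 23 − 1 = 22 = 2 · 11.
Divisors of 22: 1, 2, 11, 22.
Check 17^d mod 23 for each divisor in increasing order:
17^1 ≡ 17 (mod 23)
17^2 ≡ 13 (mod 23)
17^11 ≡ 22 (mod 23)
17^22 ≡ 1 (mod 23) ✓
So ord_23(17) = 22, hence |⟨17⟩| = 22.
Index = |(Z/23Z)^×| / |⟨17⟩| = 22 / 22 = 1.

1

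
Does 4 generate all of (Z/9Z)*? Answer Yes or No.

No

φ(9) = φ(3^2) = 3·(3−1) = 6 = 2 · 3.
4 is a primitive root mod 9 iff 4^(φ(9)/q) ≢ 1 for every prime q | φ(9), i.e. q ∈ {2, 3}.
4^3 ≡ 1 (mod 9)  [q = 2: ≡ 1 ✗]
4^2 ≡ 7 (mod 9)  [q = 3: ≢ 1 ✓]
4^3 ≡ 1 shows ord(4) | 3, strictly less than φ(9); not a primitive root.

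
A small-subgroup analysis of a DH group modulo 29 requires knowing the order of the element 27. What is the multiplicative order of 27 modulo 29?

By Lagrange's theorem, ord_29(27) divides φ(29) = 29 − 1 = 28 = 2^2 · 7.
Divisors of 28: 1, 2, 4, 7, 14, 28.
Check 27^d mod 29 for each divisor in increasing order:
27^1 ≡ 27 (mod 29)
27^2 ≡ 4 (mod 29)
27^4 ≡ 16 (mod 29)
27^7 ≡ 17 (mod 29)
27^14 ≡ 28 (mod 29)
27^28 ≡ 1 (mod 29) ✓
Therefore the multiplicative order of 27 modulo 29 is 28.

28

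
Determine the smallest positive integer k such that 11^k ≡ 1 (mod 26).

12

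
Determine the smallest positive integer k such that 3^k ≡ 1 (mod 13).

ord(3) | φ(13) = 13 − 1 = 12 = 2^2 · 3.
Divisors of 12: 1, 2, 3, 4, 6, 12.
Compute 3^d (mod 13) for the divisors d until we hit 1:
3^1 ≡ 3
3^2 ≡ 9
3^3 ≡ 1
The smallest such exponent is 3, so the order of 3 is 3.

3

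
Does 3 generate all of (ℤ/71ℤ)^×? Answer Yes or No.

φ(71) = 71 − 1 = 70 = 2 · 5 · 7.
3 is a primitive root mod 71 iff 3^(φ(71)/q) ≢ 1 for every prime q | φ(71), i.e. q ∈ {2, 5, 7}.
3^35 ≡ 1 (mod 71)  [q = 2: ≡ 1 ✗]
3^14 ≡ 54 (mod 71)  [q = 5: ≢ 1 ✓]
3^10 ≡ 48 (mod 71)  [q = 7: ≢ 1 ✓]
3^35 ≡ 1 shows ord(3) | 35, strictly less than φ(71); not a primitive root.

No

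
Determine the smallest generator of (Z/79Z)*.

φ(79) = 79 − 1 = 78 = 2 · 3 · 13.
Test candidates g = 2, 3, … against the prime factors q ∈ {2, 3, 13} of φ(79): g is a generator iff g^(78/q) ≢ 1 for every such q.
g = 2: 2^39 ≡ 1 — hits 1, so not a primitive root.
g = 3: 3^39 ≡ 78; 3^26 ≡ 23; 3^6 ≡ 18 — none is 1, so 3 is a primitive root.
So 3 is the smallest generator of (Z/79Z)^×.

3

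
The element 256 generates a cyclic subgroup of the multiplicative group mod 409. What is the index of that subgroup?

8

By Lagrange's theorem, ord_409(256) divides φ(409) = 409 − 1 = 408 = 2^3 · 3 · 17.
Divisors of 408: 1, 2, 3, 4, 6, 8, 12, 17, 24, 34, 51, 68, 102, 136, 204, 408.
Compute 256^d (mod 409) for the divisors d until we hit 1:
256^1 ≡ 256 (mod 409)
256^2 ≡ 96 (mod 409)
256^3 ≡ 36 (mod 409)
256^4 ≡ 218 (mod 409)
256^6 ≡ 69 (mod 409)
256^8 ≡ 80 (mod 409)
256^12 ≡ 262 (mod 409)
256^17 ≡ 355 (mod 409)
256^24 ≡ 341 (mod 409)
256^34 ≡ 53 (mod 409)
256^51 ≡ 1 (mod 409) ✓
The order of 256 is 51, so the subgroup it generates has 51 elements.
The index is φ(409) / ord(256) = 408 / 51 = 8.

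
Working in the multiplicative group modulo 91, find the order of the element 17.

6

By Lagrange's theorem, ord_91(17) divides φ(91) = φ(7·13) = (7−1)·(13−1) = 6·12 = 72 = 2^3 · 3^2.
Divisors of 72: 1, 2, 3, 4, 6, 8, 9, 12, 18, 24, 36, 72.
Compute 17^d (mod 91) for the divisors d until we hit 1:
17^1 ≡ 17 (mod 91)
17^2 ≡ 16 (mod 91)
17^3 ≡ 90 (mod 91)
17^4 ≡ 74 (mod 91)
17^6 ≡ 1 (mod 91) ✓
Hence ord(17) = 6.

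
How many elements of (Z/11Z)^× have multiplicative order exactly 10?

4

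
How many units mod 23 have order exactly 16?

0

φ(23) = 23 − 1 = 22 = 2 · 11.
(Z/23Z)^× is cyclic (|G| = 22); a cyclic group of order m has exactly φ(d) elements of each order d | m, and none otherwise.
Here 22 is not a multiple of 16, so there are no elements of order 16.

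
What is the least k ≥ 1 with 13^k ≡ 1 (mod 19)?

18

By Lagrange's theorem, ord_19(13) divides φ(19) = 19 − 1 = 18 = 2 · 3^2.
Divisors of 18: 1, 2, 3, 6, 9, 18.
Compute 13^d (mod 19) for the divisors d until we hit 1:
13^1 ≡ 13 (mod 19)
13^2 ≡ 17 (mod 19)
13^3 ≡ 12 (mod 19)
13^6 ≡ 11 (mod 19)
13^9 ≡ 18 (mod 19)
13^18 ≡ 1 (mod 19) ✓
So ord_19(13) = 18.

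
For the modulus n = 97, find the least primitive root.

5

φ(97) = 97 − 1 = 96 = 2^5 · 3.
Test candidates g = 2, 3, … against the prime factors q ∈ {2, 3} of φ(97): g is a generator iff g^(96/q) ≢ 1 for every such q.
g = 2: 2^48 ≡ 1 — hits 1, so not a primitive root.
g = 3: 3^48 ≡ 1 — hits 1, so not a primitive root.
g = 4: 4^48 ≡ 1 — hits 1, so not a primitive root.
g = 5: 5^48 ≡ 96; 5^32 ≡ 35 — none is 1, so 5 is a primitive root.
The smallest primitive root modulo 97 is 5.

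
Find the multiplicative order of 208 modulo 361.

By Lagrange's theorem, ord_361(208) divides φ(361) = φ(19^2) = 19·(19−1) = 342 = 2 · 3^2 · 19.
Divisors of 342: 1, 2, 3, 6, 9, 18, 19, 38, 57, 114, 171, 342.
Test each divisor d:
208^1 ≡ 208 (mod 361)
208^2 ≡ 305 (mod 361)
208^3 ≡ 265 (mod 361)
208^6 ≡ 191 (mod 361)
208^9 ≡ 75 (mod 361)
208^18 ≡ 210 (mod 361)
208^19 ≡ 360 (mod 361)
208^38 ≡ 1 (mod 361) ✓
So ord_361(208) = 38.

38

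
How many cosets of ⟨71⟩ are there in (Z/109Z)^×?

ord(71) | φ(109) = 109 − 1 = 108 = 2^2 · 3^3.
Divisors of 108: 1, 2, 3, 4, 6, 9, 12, 18, 27, 36, 54, 108.
Compute 71^d (mod 109) for the divisors d until we hit 1:
71^1 ≡ 71 (mod 109)
71^2 ≡ 27 (mod 109)
71^3 ≡ 64 (mod 109)
71^4 ≡ 75 (mod 109)
71^6 ≡ 63 (mod 109)
71^9 ≡ 108 (mod 109)
71^12 ≡ 45 (mod 109)
71^18 ≡ 1 (mod 109) ✓
The order of 71 is 18, so the subgroup it generates has 18 elements.
[(Z/109Z)^× : ⟨71⟩] = 108/18 = 6.

6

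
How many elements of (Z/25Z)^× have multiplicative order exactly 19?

0

φ(25) = φ(5^2) = 5·(5−1) = 20 = 2^2 · 5.
Since (Z/25Z)^× is cyclic of order 20, the number of elements of order d is φ(d) when d | 20 and 0 otherwise.
Since 19 ∤ 20, the count is 0.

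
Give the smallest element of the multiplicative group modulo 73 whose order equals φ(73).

φ(73) = 73 − 1 = 72 = 2^3 · 3^2.
Test candidates g = 2, 3, … against the prime factors q ∈ {2, 3} of φ(73): g is a generator iff g^(72/q) ≢ 1 for every such q.
g = 2: 2^36 ≡ 1 — hits 1, so not a primitive root.
g = 3: 3^36 ≡ 1 — hits 1, so not a primitive root.
g = 4: 4^36 ≡ 1 — hits 1, so not a primitive root.
g = 5: 5^36 ≡ 72; 5^24 ≡ 8 — none is 1, so 5 is a primitive root.
The smallest primitive root modulo 73 is 5.

5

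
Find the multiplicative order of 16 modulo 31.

5

By Lagrange's theorem, ord_31(16) divides φ(31) = 31 − 1 = 30 = 2 · 3 · 5.
Divisors of 30: 1, 2, 3, 5, 6, 10, 15, 30.
Compute 16^d (mod 31) for the divisors d until we hit 1:
16^1 ≡ 16 (mod 31)
16^2 ≡ 8 (mod 31)
16^3 ≡ 4 (mod 31)
16^5 ≡ 1 (mod 31) ✓
So ord_31(16) = 5.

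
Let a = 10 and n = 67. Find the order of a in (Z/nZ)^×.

ord(10) | φ(67) = 67 − 1 = 66 = 2 · 3 · 11.
Divisors of 66: 1, 2, 3, 6, 11, 22, 33, 66.
Test each divisor d:
10^1 ≡ 10
10^2 ≡ 33
10^3 ≡ 62
10^6 ≡ 25
10^11 ≡ 29
10^22 ≡ 37
10^33 ≡ 1
Therefore the multiplicative order of 10 modulo 67 is 33.

33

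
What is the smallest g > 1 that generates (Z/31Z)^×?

φ(31) = 31 − 1 = 30 = 2 · 3 · 5.
g is a primitive root iff g^(30/q) ≢ 1 (mod 31) for each prime q ∈ {2, 3, 5}.
g = 2: 2^15 ≡ 1 — hits 1, so not a primitive root.
g = 3: 3^15 ≡ 30; 3^10 ≡ 25; 3^6 ≡ 16 — none is 1, so 3 is a primitive root.
The smallest primitive root modulo 31 is 3.

3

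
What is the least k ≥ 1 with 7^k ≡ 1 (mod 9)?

3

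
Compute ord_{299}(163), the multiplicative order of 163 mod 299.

The order of 163 must divide φ(299) = φ(13·23) = (13−1)·(23−1) = 12·22 = 264 = 2^3 · 3 · 11.
Divisors of 264: 1, 2, 3, 4, 6, 8, 11, 12, 22, 24, 33, 44, 66, 88, 132, 264.
Evaluate successive powers at the divisors of 264:
163^1 ≡ 163 (mod 299)
163^2 ≡ 257 (mod 299)
163^3 ≡ 31 (mod 299)
163^4 ≡ 269 (mod 299)
163^6 ≡ 64 (mod 299)
163^8 ≡ 3 (mod 299)
163^11 ≡ 93 (mod 299)
163^12 ≡ 209 (mod 299)
163^22 ≡ 277 (mod 299)
163^24 ≡ 27 (mod 299)
163^33 ≡ 47 (mod 299)
163^44 ≡ 185 (mod 299)
163^66 ≡ 116 (mod 299)
163^88 ≡ 139 (mod 299)
163^132 ≡ 1 (mod 299) ✓
So ord_299(163) = 132.

132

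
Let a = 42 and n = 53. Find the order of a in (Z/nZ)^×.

13

ord(42) | φ(53) = 53 − 1 = 52 = 2^2 · 13.
Divisors of 52: 1, 2, 4, 13, 26, 52.
Compute 42^d (mod 53) for the divisors d until we hit 1:
42^1 ≡ 42 (mod 53)
42^2 ≡ 15 (mod 53)
42^4 ≡ 13 (mod 53)
42^13 ≡ 1 (mod 53) ✓
Therefore the multiplicative order of 42 modulo 53 is 13.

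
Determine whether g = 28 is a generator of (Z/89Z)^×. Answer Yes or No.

Yes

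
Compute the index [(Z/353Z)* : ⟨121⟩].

ord(121) | φ(353) = 353 − 1 = 352 = 2^5 · 11.
Divisors of 352: 1, 2, 4, 8, 11, 16, 22, 32, 44, 88, 176, 352.
Check 121^d mod 353 for each divisor in increasing order:
121^1 ≡ 121 (mod 353)
121^2 ≡ 168 (mod 353)
121^4 ≡ 337 (mod 353)
121^8 ≡ 256 (mod 353)
121^11 ≡ 42 (mod 353)
121^16 ≡ 231 (mod 353)
121^22 ≡ 352 (mod 353)
121^32 ≡ 58 (mod 353)
121^44 ≡ 1 (mod 353) ✓
Thus |⟨121⟩| = ord(121) = 44.
[(Z/353Z)^× : ⟨121⟩] = 352/44 = 8.

8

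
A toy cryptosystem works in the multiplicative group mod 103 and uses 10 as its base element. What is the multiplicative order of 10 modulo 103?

34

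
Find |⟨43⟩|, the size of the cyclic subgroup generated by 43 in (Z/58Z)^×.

By Lagrange's theorem, ord_58(43) divides φ(58) = φ(2)·φ(29) = 1·28 = 28 = 2^2 · 7.
Divisors of 28: 1, 2, 4, 7, 14, 28.
Test each divisor d:
43^1 ≡ 43 (mod 58)
43^2 ≡ 51 (mod 58)
43^4 ≡ 49 (mod 58)
43^7 ≡ 41 (mod 58)
43^14 ≡ 57 (mod 58)
43^28 ≡ 1 (mod 58) ✓
The smallest such exponent is 28, so the order of 43 is 28.

28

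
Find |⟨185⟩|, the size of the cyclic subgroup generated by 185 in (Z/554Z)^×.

Since 185 ∈ (Z/554Z)^×, its order divides φ(554) = φ(2)·φ(277) = 1·276 = 276 = 2^2 · 3 · 23.
Divisors of 276: 1, 2, 3, 4, 6, 12, 23, 46, 69, 92, 138, 276.
Check 185^d mod 554 for each divisor in increasing order:
185^1 ≡ 185 (mod 554)
185^2 ≡ 431 (mod 554)
185^3 ≡ 513 (mod 554)
185^4 ≡ 171 (mod 554)
185^6 ≡ 19 (mod 554)
185^12 ≡ 361 (mod 554)
185^23 ≡ 393 (mod 554)
185^46 ≡ 437 (mod 554)
185^69 ≡ 1 (mod 554) ✓
Hence ord(185) = 69.

69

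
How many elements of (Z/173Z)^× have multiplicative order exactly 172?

84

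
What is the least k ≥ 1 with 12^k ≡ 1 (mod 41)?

By Lagrange's theorem, ord_41(12) divides φ(41) = 41 − 1 = 40 = 2^3 · 5.
Divisors of 40: 1, 2, 4, 5, 8, 10, 20, 40.
Check 12^d mod 41 for each divisor in increasing order:
12^1 ≡ 12 (mod 41)
12^2 ≡ 21 (mod 41)
12^4 ≡ 31 (mod 41)
12^5 ≡ 3 (mod 41)
12^8 ≡ 18 (mod 41)
12^10 ≡ 9 (mod 41)
12^20 ≡ 40 (mod 41)
12^40 ≡ 1 (mod 41) ✓
Therefore the multiplicative order of 12 modulo 41 is 40.

40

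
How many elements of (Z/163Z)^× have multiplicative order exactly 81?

φ(163) = 163 − 1 = 162 = 2 · 3^4.
(Z/163Z)^× is cyclic (|G| = 162); a cyclic group of order m has exactly φ(d) elements of each order d | m, and none otherwise.
81 = 3^4 divides 162, and φ(81) = 54.

54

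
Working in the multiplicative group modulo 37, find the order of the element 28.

By Lagrange's theorem, ord_37(28) divides φ(37) = 37 − 1 = 36 = 2^2 · 3^2.
Divisors of 36: 1, 2, 3, 4, 6, 9, 12, 18, 36.
Evaluate successive powers at the divisors of 36:
28^1 ≡ 28
28^2 ≡ 7
28^3 ≡ 11
28^4 ≡ 12
28^6 ≡ 10
28^9 ≡ 36
28^12 ≡ 26
28^18 ≡ 1
So ord_37(28) = 18.

18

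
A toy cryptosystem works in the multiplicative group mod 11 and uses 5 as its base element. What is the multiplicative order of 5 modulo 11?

5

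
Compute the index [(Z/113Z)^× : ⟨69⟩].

14

ord(69) | φ(113) = 113 − 1 = 112 = 2^4 · 7.
Divisors of 112: 1, 2, 4, 7, 8, 14, 16, 28, 56, 112.
Compute 69^d (mod 113) for the divisors d until we hit 1:
69^1 ≡ 69
69^2 ≡ 15
69^4 ≡ 112
69^7 ≡ 95
69^8 ≡ 1
The order of 69 is 8, so the subgroup it generates has 8 elements.
[(Z/113Z)^× : ⟨69⟩] = 112/8 = 14.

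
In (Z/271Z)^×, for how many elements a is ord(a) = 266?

φ(271) = 271 − 1 = 270 = 2 · 3^3 · 5.
Since (Z/271Z)^× is cyclic of order 270, the number of elements of order d is φ(d) when d | 270 and 0 otherwise.
Since 266 ∤ 270, the count is 0.

0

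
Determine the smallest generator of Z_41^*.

6

φ(41) = 41 − 1 = 40 = 2^3 · 5.
Test candidates g = 2, 3, … against the prime factors q ∈ {2, 5} of φ(41): g is a generator iff g^(40/q) ≢ 1 for every such q.
g = 2: 2^20 ≡ 1 — hits 1, so not a primitive root.
g = 3: 3^20 ≡ 40; 3^8 ≡ 1 — hits 1, so not a primitive root.
g = 4: 4^20 ≡ 1 — hits 1, so not a primitive root.
g = 5: 5^20 ≡ 1 — hits 1, so not a primitive root.
g = 6: 6^20 ≡ 40; 6^8 ≡ 10 — none is 1, so 6 is a primitive root.
Hence the least primitive root of 41 is 6.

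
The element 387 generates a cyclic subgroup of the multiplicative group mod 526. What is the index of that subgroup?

2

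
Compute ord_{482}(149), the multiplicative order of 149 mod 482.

240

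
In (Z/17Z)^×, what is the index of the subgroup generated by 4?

4

ord(4) | φ(17) = 17 − 1 = 16 = 2^4.
Divisors of 16: 1, 2, 4, 8, 16.
Test each divisor d:
4^1 ≡ 4
4^2 ≡ 16
4^4 ≡ 1
The order of 4 is 4, so the subgroup it generates has 4 elements.
Index = |(Z/17Z)^×| / |⟨4⟩| = 16 / 4 = 4.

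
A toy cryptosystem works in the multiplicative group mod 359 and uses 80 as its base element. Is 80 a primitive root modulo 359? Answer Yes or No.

φ(359) = 359 − 1 = 358 = 2 · 179.
80 is a primitive root mod 359 iff 80^(φ(359)/q) ≢ 1 for every prime q | φ(359), i.e. q ∈ {2, 179}.
80^179 ≡ 1 (mod 359)  [q = 2: ≡ 1 ✗]
80^2 ≡ 297 (mod 359)  [q = 179: ≢ 1 ✓]
80^179 ≡ 1 shows ord(80) | 179, strictly less than φ(359); not a primitive root.

No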